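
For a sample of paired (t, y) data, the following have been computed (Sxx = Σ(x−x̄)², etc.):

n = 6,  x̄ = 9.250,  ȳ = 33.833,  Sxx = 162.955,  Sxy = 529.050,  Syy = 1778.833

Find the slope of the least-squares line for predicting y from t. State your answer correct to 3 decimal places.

b = Sxy/Sxx = 529.05/162.955 = 3.246602

3.247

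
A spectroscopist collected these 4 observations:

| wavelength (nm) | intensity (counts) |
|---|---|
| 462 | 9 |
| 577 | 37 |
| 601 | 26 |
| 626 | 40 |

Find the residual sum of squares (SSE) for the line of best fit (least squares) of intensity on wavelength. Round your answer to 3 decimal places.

n = 4, Σx = 2266, Σy = 112, Σxy = 66173, Σx² = 1299450, Σy² = 3726
Sxx = Σx² − (Σx)²/n = 1299450 − 1283689 = 15761
Sxy = Σxy − (Σx)(Σy)/n = 66173 − 63448 = 2725
Syy = Σy² − (Σy)²/n = 3726 − 3136 = 590
b = Sxy/Sxx = 2725/15761 = 0.172895
SSE = Syy − b·Sxy = 590 − 0.172895·2725 = 118.860796

118.861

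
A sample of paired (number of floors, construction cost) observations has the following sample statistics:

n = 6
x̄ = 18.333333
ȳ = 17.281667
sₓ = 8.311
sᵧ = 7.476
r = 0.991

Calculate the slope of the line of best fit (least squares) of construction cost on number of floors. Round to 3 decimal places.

b = r · sᵧ/sₓ = 0.991 · 7.476/8.311 = 0.891435

0.891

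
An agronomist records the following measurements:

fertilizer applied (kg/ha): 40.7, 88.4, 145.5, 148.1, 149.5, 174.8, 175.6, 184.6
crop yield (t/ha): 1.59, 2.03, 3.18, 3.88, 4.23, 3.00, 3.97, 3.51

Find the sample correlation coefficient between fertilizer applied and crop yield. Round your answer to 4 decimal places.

n = 8, Σx = 1107.2, Σy = 25.39, Σxy = 3783.346, Σx² = 170392.72, Σy² = 86.7897
Sxx = Σx² − (Σx)²/n = 170392.72 − 153236.48 = 17156.24
Sxy = Σxy − (Σx)(Σy)/n = 3783.346 − 3513.976 = 269.37
Syy = Σy² − (Σy)²/n = 86.7897 − 80.581513 = 6.208188
r = Sxy/√(Sxx·Syy) = 269.37/√(106509.154715) = 269.37/326.357403 = 0.825383

0.8254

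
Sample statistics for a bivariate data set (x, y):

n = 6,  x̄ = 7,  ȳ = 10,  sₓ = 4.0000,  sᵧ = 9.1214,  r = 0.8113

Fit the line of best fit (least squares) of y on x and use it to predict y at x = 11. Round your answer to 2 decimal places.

17.40

b = r · sᵧ/sₓ = 0.8113 · 9.1214/4 = 1.850048
a = ȳ − b·x̄ = 10 − 1.850048·7 = -2.950336
ŷ(11) = a + b·11 = -2.950336 + 1.850048·11 = 17.400192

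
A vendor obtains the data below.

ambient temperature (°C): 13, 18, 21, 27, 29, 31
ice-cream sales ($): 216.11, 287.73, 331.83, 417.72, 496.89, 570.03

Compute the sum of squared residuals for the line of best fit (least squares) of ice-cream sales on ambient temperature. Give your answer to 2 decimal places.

3604.20

n = 6, Σx = 139, Σy = 2320.31, Σxy = 58316.18, Σx² = 3465, Σy² = 985927.1053
Sxx = Σx² − (Σx)²/n = 3465 − 3220.166667 = 244.833333
Sxy = Σxy − (Σx)(Σy)/n = 58316.18 − 53753.848333 = 4562.331667
Syy = Σy² − (Σy)²/n = 985927.1053 − 897306.416017 = 88620.689283
b = Sxy/Sxx = 4562.331667/244.833333 = 18.634438
SSE = Syy − b·Sxy = 88620.689283 − 18.634438·4562.331667 = 3604.200910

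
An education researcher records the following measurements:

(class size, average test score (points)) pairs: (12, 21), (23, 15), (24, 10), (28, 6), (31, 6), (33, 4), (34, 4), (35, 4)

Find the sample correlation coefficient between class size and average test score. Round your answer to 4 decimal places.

-0.9688

n = 8, Σx = 220, Σy = 70, Σxy = 1599, Σx² = 6464, Σy² = 886
Sxx = Σx² − (Σx)²/n = 6464 − 6050 = 414
Sxy = Σxy − (Σx)(Σy)/n = 1599 − 1925 = -326
Syy = Σy² − (Σy)²/n = 886 − 612.5 = 273.5
r = Sxy/√(Sxx·Syy) = -326/√(113229) = -326/336.495171 = -0.968810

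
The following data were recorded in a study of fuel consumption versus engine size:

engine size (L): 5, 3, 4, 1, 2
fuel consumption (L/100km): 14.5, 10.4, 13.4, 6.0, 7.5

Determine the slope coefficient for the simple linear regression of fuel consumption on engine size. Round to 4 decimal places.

n = 5, Σx = 15, Σy = 51.8, Σxy = 178.3, Σx² = 55
Sxx = Σx² − (Σx)²/n = 55 − 45 = 10
Sxy = Σxy − (Σx)(Σy)/n = 178.3 − 155.4 = 22.9
b = Sxy/Sxx = 22.9/10 = 2.29

2.2900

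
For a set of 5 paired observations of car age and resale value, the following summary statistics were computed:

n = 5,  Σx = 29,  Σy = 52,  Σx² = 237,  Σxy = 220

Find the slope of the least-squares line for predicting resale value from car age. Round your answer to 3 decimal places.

Sxx = Σx² − (Σx)²/n = 237 − 168.2 = 68.8
Sxy = Σxy − (Σx)(Σy)/n = 220 − 301.6 = -81.6
b = Sxy/Sxx = -81.6/68.8 = -1.186047

-1.186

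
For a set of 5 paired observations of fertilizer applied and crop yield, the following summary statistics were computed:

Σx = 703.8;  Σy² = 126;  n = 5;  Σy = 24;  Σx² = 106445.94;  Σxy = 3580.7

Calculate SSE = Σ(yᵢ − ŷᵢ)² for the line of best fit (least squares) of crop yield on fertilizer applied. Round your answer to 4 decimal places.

Sxx = Σx² − (Σx)²/n = 106445.94 − 99066.888 = 7379.052
Sxy = Σxy − (Σx)(Σy)/n = 3580.7 − 3378.24 = 202.46
Syy = Σy² − (Σy)²/n = 126 − 115.2 = 10.8
b = Sxy/Sxx = 202.46/7379.052 = 0.027437
SSE = Syy − b·Sxy = 10.8 − 0.027437·202.46 = 5.245079

5.2451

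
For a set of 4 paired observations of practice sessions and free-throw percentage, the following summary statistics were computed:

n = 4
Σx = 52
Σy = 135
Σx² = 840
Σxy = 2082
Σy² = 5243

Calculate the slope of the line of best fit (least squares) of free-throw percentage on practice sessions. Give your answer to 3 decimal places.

1.994

Sxx = Σx² − (Σx)²/n = 840 − 676 = 164
Sxy = Σxy − (Σx)(Σy)/n = 2082 − 1755 = 327
b = Sxy/Sxx = 327/164 = 1.993902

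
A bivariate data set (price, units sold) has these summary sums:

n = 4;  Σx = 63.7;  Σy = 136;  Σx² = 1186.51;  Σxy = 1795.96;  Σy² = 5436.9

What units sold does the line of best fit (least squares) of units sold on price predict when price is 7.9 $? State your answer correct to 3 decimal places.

51.247

Sxx = Σx² − (Σx)²/n = 1186.51 − 1014.4225 = 172.0875
Sxy = Σxy − (Σx)(Σy)/n = 1795.96 − 2165.8 = -369.84
b = Sxy/Sxx = -369.84/172.0875 = -2.149139
a = ȳ − b·x̄ = 34 − (-2.149139)·15.925 = 68.225042
ŷ(7.9) = a + b·7.9 = 68.225042 + (-2.149139)·7.9 = 51.246842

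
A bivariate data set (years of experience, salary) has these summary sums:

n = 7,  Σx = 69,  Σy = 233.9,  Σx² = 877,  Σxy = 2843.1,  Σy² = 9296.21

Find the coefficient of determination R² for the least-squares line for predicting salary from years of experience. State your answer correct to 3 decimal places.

0.991

Sxx = Σx² − (Σx)²/n = 877 − 680.142857 = 196.857143
Sxy = Σxy − (Σx)(Σy)/n = 2843.1 − 2305.585714 = 537.514286
Syy = Σy² − (Σy)²/n = 9296.21 − 7815.601429 = 1480.608571
R² = Sxy²/(Sxx·Syy) = (537.514286)²/(196.857143·1480.608571) = 0.991262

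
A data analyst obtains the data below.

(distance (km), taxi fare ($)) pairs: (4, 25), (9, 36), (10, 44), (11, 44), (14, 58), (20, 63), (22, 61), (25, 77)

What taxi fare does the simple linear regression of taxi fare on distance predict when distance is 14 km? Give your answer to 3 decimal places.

50.167

n = 8, Σx = 115, Σy = 408, Σxy = 6687, Σx² = 2023
Sxx = Σx² − (Σx)²/n = 2023 − 1653.125 = 369.875
Sxy = Σxy − (Σx)(Σy)/n = 6687 − 5865 = 822
b = Sxy/Sxx = 822/369.875 = 2.222372
a = ȳ − b·x̄ = 51 − 2.222372·14.375 = 19.053396
ŷ(14) = a + b·14 = 19.053396 + 2.222372·14 = 50.166610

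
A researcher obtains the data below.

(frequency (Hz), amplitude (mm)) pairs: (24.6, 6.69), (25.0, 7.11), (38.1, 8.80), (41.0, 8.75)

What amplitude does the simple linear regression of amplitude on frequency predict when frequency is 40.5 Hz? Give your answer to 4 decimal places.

n = 4, Σx = 128.7, Σy = 31.35, Σxy = 1036.354, Σx² = 4362.77
Sxx = Σx² − (Σx)²/n = 4362.77 − 4140.9225 = 221.8475
Sxy = Σxy − (Σx)(Σy)/n = 1036.354 − 1008.68625 = 27.66775
b = Sxy/Sxx = 27.66775/221.8475 = 0.124715
a = ȳ − b·x̄ = 7.8375 − 0.124715·32.175 = 3.824789
ŷ(40.5) = a + b·40.5 = 3.824789 + 0.124715·40.5 = 8.875754

8.8758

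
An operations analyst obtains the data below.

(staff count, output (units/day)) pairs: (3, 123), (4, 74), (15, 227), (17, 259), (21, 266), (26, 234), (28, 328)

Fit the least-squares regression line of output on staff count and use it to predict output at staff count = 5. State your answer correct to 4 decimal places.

124.5683

n = 7, Σx = 114, Σy = 1511, Σxy = 29327, Σx² = 2440
Sxx = Σx² − (Σx)²/n = 2440 − 1856.571429 = 583.428571
Sxy = Σxy − (Σx)(Σy)/n = 29327 − 24607.714286 = 4719.285714
b = Sxy/Sxx = 4719.285714/583.428571 = 8.088883
a = ȳ − b·x̄ = 215.857143 − 8.088883·16.285714 = 84.123898
ŷ(5) = a + b·5 = 84.123898 + 8.088883·5 = 124.568315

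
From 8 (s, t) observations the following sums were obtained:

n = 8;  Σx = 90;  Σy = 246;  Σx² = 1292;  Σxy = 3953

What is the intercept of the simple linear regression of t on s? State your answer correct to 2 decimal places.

Sxx = Σx² − (Σx)²/n = 1292 − 1012.5 = 279.5
Sxy = Σxy − (Σx)(Σy)/n = 3953 − 2767.5 = 1185.5
b = Sxy/Sxx = 1185.5/279.5 = 4.241503
a = ȳ − b·x̄ = 30.75 − 4.241503·11.25 = -16.966905

-16.97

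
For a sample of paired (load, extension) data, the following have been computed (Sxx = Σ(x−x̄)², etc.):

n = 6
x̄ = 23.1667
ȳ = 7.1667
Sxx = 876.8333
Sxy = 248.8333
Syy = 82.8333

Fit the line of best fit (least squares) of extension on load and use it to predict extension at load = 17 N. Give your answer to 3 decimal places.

5.417

b = Sxy/Sxx = 248.8333/876.8333 = 0.283786
a = ȳ − b·x̄ = 7.1667 − 0.283786·23.1667 = 0.592307
ŷ(17) = a + b·17 = 0.592307 + 0.283786·17 = 5.416675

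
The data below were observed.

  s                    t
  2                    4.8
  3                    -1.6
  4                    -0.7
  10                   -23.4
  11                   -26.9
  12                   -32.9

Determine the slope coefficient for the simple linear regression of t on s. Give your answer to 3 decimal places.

-3.578

n = 6, Σx = 42, Σy = -80.7, Σxy = -922.7, Σx² = 394
Sxx = Σx² − (Σx)²/n = 394 − 294 = 100
Sxy = Σxy − (Σx)(Σy)/n = -922.7 − (-564.9) = -357.8
b = Sxy/Sxx = -357.8/100 = -3.578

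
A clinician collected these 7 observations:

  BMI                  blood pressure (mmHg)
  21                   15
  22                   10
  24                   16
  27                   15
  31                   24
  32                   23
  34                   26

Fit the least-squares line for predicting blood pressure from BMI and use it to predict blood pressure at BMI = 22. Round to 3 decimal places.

12.854

n = 7, Σx = 191, Σy = 129, Σxy = 3688, Σx² = 5371
Sxx = Σx² − (Σx)²/n = 5371 − 5211.571429 = 159.428571
Sxy = Σxy − (Σx)(Σy)/n = 3688 − 3519.857143 = 168.142857
b = Sxy/Sxx = 168.142857/159.428571 = 1.054659
a = ȳ − b·x̄ = 18.428571 − 1.054659·27.285714 = -10.348566
ŷ(22) = a + b·22 = -10.348566 + 1.054659·22 = 12.853943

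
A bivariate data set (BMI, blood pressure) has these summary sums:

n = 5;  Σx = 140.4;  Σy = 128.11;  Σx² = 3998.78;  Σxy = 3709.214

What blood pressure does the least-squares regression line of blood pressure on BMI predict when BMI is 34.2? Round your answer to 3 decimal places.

Sxx = Σx² − (Σx)²/n = 3998.78 − 3942.432 = 56.348
Sxy = Σxy − (Σx)(Σy)/n = 3709.214 − 3597.3288 = 111.8852
b = Sxy/Sxx = 111.8852/56.348 = 1.985611
a = ȳ − b·x̄ = 25.622 − 1.985611·28.08 = -30.133953
ŷ(34.2) = a + b·34.2 = -30.133953 + 1.985611·34.2 = 37.773938

37.774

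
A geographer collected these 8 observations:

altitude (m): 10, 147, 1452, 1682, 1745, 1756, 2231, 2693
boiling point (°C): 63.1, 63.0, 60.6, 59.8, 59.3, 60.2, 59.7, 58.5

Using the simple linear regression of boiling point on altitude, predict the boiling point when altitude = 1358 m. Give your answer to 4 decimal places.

n = 8, Σx = 11716, Σy = 484.2, Σxy = 698387.7, Σx² = 23317308
Sxx = Σx² − (Σx)²/n = 23317308 − 17158082 = 6159226
Sxy = Σxy − (Σx)(Σy)/n = 698387.7 − 709110.9 = -10723.2
b = Sxy/Sxx = -10723.2/6159226 = -0.001741
a = ȳ − b·x̄ = 60.525 − (-0.001741)·1464.5 = 63.074692
ŷ(1358) = a + b·1358 = 63.074692 + (-0.001741)·1358 = 60.710416

60.7104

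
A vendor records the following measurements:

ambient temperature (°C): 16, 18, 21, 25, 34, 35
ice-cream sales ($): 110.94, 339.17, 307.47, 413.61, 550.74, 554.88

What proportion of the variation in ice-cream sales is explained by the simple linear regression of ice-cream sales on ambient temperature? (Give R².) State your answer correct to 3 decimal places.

0.861

n = 6, Σx = 149, Σy = 2276.81, Σxy = 62823.18, Σx² = 4027, Σy² = 1004161.3675
Sxx = Σx² − (Σx)²/n = 4027 − 3700.166667 = 326.833333
Sxy = Σxy − (Σx)(Σy)/n = 62823.18 − 56540.781667 = 6282.398333
Syy = Σy² − (Σy)²/n = 1004161.3675 − 863977.296017 = 140184.071483
R² = Sxy²/(Sxx·Syy) = (6282.398333)²/(326.833333·140184.071483) = 0.861442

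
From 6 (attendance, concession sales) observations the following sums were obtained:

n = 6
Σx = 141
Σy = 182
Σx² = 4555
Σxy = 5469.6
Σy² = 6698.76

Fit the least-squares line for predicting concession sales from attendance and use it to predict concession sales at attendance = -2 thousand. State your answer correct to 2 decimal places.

5.84

Sxx = Σx² − (Σx)²/n = 4555 − 3313.5 = 1241.5
Sxy = Σxy − (Σx)(Σy)/n = 5469.6 − 4277 = 1192.6
b = Sxy/Sxx = 1192.6/1241.5 = 0.960612
a = ȳ − b·x̄ = 30.333333 − 0.960612·23.5 = 7.758948
ŷ(-2) = a + b·-2 = 7.758948 + 0.960612·(-2) = 5.837723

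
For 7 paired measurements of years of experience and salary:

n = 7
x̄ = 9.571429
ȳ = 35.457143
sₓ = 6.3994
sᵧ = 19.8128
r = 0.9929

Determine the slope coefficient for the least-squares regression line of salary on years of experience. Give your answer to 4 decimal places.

3.0741

b = r · sᵧ/sₓ = 0.9929 · 19.8128/6.3994 = 3.074058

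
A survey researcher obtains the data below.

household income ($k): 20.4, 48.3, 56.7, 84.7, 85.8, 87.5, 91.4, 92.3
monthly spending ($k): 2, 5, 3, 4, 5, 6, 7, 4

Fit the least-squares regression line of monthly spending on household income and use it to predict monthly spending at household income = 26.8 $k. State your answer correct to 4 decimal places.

2.6535

n = 8, Σx = 567.1, Σy = 36, Σxy = 2754.2, Σx² = 45029.17
Sxx = Σx² − (Σx)²/n = 45029.17 − 40200.30125 = 4828.86875
Sxy = Σxy − (Σx)(Σy)/n = 2754.2 − 2551.95 = 202.25
b = Sxy/Sxx = 202.25/4828.86875 = 0.041884
a = ȳ − b·x̄ = 4.5 − 0.041884·70.8875 = 1.530982
ŷ(26.8) = a + b·26.8 = 1.530982 + 0.041884·26.8 = 2.653461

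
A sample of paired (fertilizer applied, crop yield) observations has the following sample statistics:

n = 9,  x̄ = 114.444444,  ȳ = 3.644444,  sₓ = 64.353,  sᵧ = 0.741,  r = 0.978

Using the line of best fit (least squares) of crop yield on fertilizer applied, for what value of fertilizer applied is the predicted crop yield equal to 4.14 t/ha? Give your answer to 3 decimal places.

158.450

b = r · sᵧ/sₓ = 0.978 · 0.741/64.353 = 0.011261
a = ȳ − b·x̄ = 3.644444 − 0.011261·114.444444 = 2.355652
Set a + b·x = 4.14: x = (4.14 − 2.355652) / 0.011261 = 158.449692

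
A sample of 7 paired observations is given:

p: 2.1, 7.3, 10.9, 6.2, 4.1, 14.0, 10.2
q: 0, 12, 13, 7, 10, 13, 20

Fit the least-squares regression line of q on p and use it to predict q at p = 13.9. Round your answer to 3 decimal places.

n = 7, Σx = 54.8, Σy = 75, Σxy = 699.7, Σx² = 531.8
Sxx = Σx² − (Σx)²/n = 531.8 − 429.005714 = 102.794286
Sxy = Σxy − (Σx)(Σy)/n = 699.7 − 587.142857 = 112.557143
b = Sxy/Sxx = 112.557143/102.794286 = 1.094975
a = ȳ − b·x̄ = 10.714286 − 1.094975·7.828571 = 2.142198
ŷ(13.9) = a + b·13.9 = 2.142198 + 1.094975·13.9 = 17.362346

17.362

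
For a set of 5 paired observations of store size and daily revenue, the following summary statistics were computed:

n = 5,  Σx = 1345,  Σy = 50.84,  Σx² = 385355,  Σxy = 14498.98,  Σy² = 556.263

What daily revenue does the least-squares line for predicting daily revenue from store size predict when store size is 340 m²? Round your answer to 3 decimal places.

12.649

Sxx = Σx² − (Σx)²/n = 385355 − 361805 = 23550
Sxy = Σxy − (Σx)(Σy)/n = 14498.98 − 13675.96 = 823.02
b = Sxy/Sxx = 823.02/23550 = 0.034948
a = ȳ − b·x̄ = 10.168 − 0.034948·269 = 0.767050
ŷ(340) = a + b·340 = 0.767050 + 0.034948·340 = 12.649292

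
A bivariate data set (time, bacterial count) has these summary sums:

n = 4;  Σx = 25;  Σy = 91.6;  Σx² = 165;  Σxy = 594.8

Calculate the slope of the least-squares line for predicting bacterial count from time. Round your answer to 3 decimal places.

2.549

Sxx = Σx² − (Σx)²/n = 165 − 156.25 = 8.75
Sxy = Σxy − (Σx)(Σy)/n = 594.8 − 572.5 = 22.3
b = Sxy/Sxx = 22.3/8.75 = 2.548571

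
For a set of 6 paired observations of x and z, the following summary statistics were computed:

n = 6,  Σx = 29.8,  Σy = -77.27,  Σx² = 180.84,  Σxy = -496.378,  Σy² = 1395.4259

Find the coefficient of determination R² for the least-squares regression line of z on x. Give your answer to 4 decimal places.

0.9647

Sxx = Σx² − (Σx)²/n = 180.84 − 148.006667 = 32.833333
Sxy = Σxy − (Σx)(Σy)/n = -496.378 − (-383.774333) = -112.603667
Syy = Σy² − (Σy)²/n = 1395.4259 − 995.108817 = 400.317083
R² = Sxy²/(Sxx·Syy) = (-112.603667)²/(32.833333·400.317083) = 0.964686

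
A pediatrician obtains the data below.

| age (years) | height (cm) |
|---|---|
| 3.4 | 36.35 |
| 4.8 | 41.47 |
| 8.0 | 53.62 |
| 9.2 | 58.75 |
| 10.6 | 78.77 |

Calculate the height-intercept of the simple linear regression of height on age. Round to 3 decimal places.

16.100

n = 5, Σx = 36, Σy = 268.96, Σxy = 2127.068, Σx² = 295.6
Sxx = Σx² − (Σx)²/n = 295.6 − 259.2 = 36.4
Sxy = Σxy − (Σx)(Σy)/n = 2127.068 − 1936.512 = 190.556
b = Sxy/Sxx = 190.556/36.4 = 5.235055
a = ȳ − b·x̄ = 53.792 − 5.235055·7.2 = 16.099604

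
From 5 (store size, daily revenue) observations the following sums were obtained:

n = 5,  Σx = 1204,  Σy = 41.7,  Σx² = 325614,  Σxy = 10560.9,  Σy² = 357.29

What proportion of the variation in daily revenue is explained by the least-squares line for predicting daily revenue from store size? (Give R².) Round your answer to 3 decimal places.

0.795

Sxx = Σx² − (Σx)²/n = 325614 − 289923.2 = 35690.8
Sxy = Σxy − (Σx)(Σy)/n = 10560.9 − 10041.36 = 519.54
Syy = Σy² − (Σy)²/n = 357.29 − 347.778 = 9.512
R² = Sxy²/(Sxx·Syy) = (519.54)²/(35690.8·9.512) = 0.795078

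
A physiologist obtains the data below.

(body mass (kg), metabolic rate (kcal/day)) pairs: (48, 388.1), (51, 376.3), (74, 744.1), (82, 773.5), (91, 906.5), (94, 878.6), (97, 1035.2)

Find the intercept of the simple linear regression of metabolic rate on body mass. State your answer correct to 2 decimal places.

n = 7, Σx = 537, Σy = 5102.3, Σxy = 421804.8, Σx² = 43631
Sxx = Σx² − (Σx)²/n = 43631 − 41195.571429 = 2435.428571
Sxy = Σxy − (Σx)(Σy)/n = 421804.8 − 391419.3 = 30385.5
b = Sxy/Sxx = 30385.5/2435.428571 = 12.476449
a = ȳ − b·x̄ = 728.9 − 12.476449·76.714286 = -228.221862

-228.22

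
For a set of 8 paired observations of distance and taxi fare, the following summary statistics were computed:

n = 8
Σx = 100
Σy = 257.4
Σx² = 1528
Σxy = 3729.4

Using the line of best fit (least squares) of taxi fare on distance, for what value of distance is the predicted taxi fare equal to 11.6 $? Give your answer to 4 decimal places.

Sxx = Σx² − (Σx)²/n = 1528 − 1250 = 278
Sxy = Σxy − (Σx)(Σy)/n = 3729.4 − 3217.5 = 511.9
b = Sxy/Sxx = 511.9/278 = 1.841367
a = ȳ − b·x̄ = 32.175 − 1.841367·12.5 = 9.157914
Set a + b·x = 11.6: x = (11.6 − 9.157914) / 1.841367 = 1.326236

1.3262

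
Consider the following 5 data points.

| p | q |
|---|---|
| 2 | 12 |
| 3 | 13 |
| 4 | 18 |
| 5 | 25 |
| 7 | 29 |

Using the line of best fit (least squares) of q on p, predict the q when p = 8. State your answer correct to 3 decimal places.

n = 5, Σx = 21, Σy = 97, Σxy = 463, Σx² = 103
Sxx = Σx² − (Σx)²/n = 103 − 88.2 = 14.8
Sxy = Σxy − (Σx)(Σy)/n = 463 − 407.4 = 55.6
b = Sxy/Sxx = 55.6/14.8 = 3.756757
a = ȳ − b·x̄ = 19.4 − 3.756757·4.2 = 3.621622
ŷ(8) = a + b·8 = 3.621622 + 3.756757·8 = 33.675676

33.676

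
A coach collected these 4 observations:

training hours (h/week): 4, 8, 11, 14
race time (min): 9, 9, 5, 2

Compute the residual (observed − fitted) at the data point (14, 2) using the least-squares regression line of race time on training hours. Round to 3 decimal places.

-0.758

n = 4, Σx = 37, Σy = 25, Σxy = 191, Σx² = 397
Sxx = Σx² − (Σx)²/n = 397 − 342.25 = 54.75
Sxy = Σxy − (Σx)(Σy)/n = 191 − 231.25 = -40.25
b = Sxy/Sxx = -40.25/54.75 = -0.735160
a = ȳ − b·x̄ = 6.25 − (-0.735160)·9.25 = 13.050228
ŷ(14) = 13.050228 + (-0.735160)·14 = 2.757991
residual = y − ŷ = 2 − 2.757991 = -0.757991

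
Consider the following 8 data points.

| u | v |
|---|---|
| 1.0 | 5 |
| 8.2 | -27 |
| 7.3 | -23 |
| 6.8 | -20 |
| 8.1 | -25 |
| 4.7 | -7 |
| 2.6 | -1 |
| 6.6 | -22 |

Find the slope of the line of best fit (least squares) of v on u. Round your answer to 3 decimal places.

-4.546

n = 8, Σx = 45.3, Σy = -120, Σxy = -903.5, Σx² = 305.79
Sxx = Σx² − (Σx)²/n = 305.79 − 256.51125 = 49.27875
Sxy = Σxy − (Σx)(Σy)/n = -903.5 − (-679.5) = -224
b = Sxy/Sxx = -224/49.27875 = -4.545570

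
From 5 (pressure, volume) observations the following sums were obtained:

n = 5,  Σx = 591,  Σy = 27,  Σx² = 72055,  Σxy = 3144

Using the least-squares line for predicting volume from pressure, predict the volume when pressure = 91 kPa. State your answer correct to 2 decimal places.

5.99

Sxx = Σx² − (Σx)²/n = 72055 − 69856.2 = 2198.8
Sxy = Σxy − (Σx)(Σy)/n = 3144 − 3191.4 = -47.4
b = Sxy/Sxx = -47.4/2198.8 = -0.021557
a = ȳ − b·x̄ = 5.4 − (-0.021557)·118.2 = 7.948063
ŷ(91) = a + b·91 = 7.948063 + (-0.021557)·91 = 5.986356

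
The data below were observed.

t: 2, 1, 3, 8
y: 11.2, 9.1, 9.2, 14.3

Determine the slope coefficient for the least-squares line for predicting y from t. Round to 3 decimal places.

n = 4, Σx = 14, Σy = 43.8, Σxy = 173.5, Σx² = 78
Sxx = Σx² − (Σx)²/n = 78 − 49 = 29
Sxy = Σxy − (Σx)(Σy)/n = 173.5 − 153.3 = 20.2
b = Sxy/Sxx = 20.2/29 = 0.696552

0.697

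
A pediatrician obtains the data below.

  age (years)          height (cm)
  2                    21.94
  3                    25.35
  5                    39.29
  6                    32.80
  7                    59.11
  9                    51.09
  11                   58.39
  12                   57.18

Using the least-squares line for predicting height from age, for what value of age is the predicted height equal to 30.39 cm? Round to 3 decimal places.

n = 8, Σx = 55, Σy = 345.15, Σxy = 2715.21, Σx² = 469
Sxx = Σx² − (Σx)²/n = 469 − 378.125 = 90.875
Sxy = Σxy − (Σx)(Σy)/n = 2715.21 − 2372.90625 = 342.30375
b = Sxy/Sxx = 342.30375/90.875 = 3.766754
a = ȳ − b·x̄ = 43.14375 − 3.766754·6.875 = 17.247318
Set a + b·x = 30.39: x = (30.39 − 17.247318) / 3.766754 = 3.489127

3.489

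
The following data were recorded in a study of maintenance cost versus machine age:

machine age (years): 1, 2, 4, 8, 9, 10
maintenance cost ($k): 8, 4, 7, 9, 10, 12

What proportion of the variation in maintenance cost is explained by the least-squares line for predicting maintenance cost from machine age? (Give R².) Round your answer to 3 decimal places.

0.665

n = 6, Σx = 34, Σy = 50, Σxy = 326, Σx² = 266, Σy² = 454
Sxx = Σx² − (Σx)²/n = 266 − 192.666667 = 73.333333
Sxy = Σxy − (Σx)(Σy)/n = 326 − 283.333333 = 42.666667
Syy = Σy² − (Σy)²/n = 454 − 416.666667 = 37.333333
R² = Sxy²/(Sxx·Syy) = (42.666667)²/(73.333333·37.333333) = 0.664935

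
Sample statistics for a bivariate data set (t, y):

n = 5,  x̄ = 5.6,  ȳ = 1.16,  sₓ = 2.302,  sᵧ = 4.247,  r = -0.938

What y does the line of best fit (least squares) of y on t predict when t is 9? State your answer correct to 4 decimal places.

b = r · sᵧ/sₓ = -0.938 · 4.247/2.302 = -1.730533
a = ȳ − b·x̄ = 1.16 − (-1.730533)·5.6 = 10.850982
ŷ(9) = a + b·9 = 10.850982 + (-1.730533)·9 = -4.723811

-4.7238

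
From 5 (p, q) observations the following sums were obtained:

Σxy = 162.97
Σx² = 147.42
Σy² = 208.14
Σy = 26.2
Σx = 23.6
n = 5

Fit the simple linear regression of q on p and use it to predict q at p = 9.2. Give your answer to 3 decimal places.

10.128

Sxx = Σx² − (Σx)²/n = 147.42 − 111.392 = 36.028
Sxy = Σxy − (Σx)(Σy)/n = 162.97 − 123.664 = 39.306
b = Sxy/Sxx = 39.306/36.028 = 1.090985
a = ȳ − b·x̄ = 5.24 − 1.090985·4.72 = 0.090552
ŷ(9.2) = a + b·9.2 = 0.090552 + 1.090985·9.2 = 10.127612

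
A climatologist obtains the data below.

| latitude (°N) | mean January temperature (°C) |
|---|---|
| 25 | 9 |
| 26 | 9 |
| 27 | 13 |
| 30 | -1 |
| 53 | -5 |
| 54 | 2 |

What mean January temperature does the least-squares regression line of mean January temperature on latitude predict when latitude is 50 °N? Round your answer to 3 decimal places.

n = 6, Σx = 215, Σy = 27, Σxy = 623, Σx² = 8655
Sxx = Σx² − (Σx)²/n = 8655 − 7704.166667 = 950.833333
Sxy = Σxy − (Σx)(Σy)/n = 623 − 967.5 = -344.5
b = Sxy/Sxx = -344.5/950.833333 = -0.362314
a = ȳ − b·x̄ = 4.5 − (-0.362314)·35.833333 = 17.482910
ŷ(50) = a + b·50 = 17.482910 + (-0.362314)·50 = -0.632778

-0.633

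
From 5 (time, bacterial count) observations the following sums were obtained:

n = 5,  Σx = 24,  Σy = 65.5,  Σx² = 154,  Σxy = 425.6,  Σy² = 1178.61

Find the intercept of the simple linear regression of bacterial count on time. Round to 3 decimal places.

Sxx = Σx² − (Σx)²/n = 154 − 115.2 = 38.8
Sxy = Σxy − (Σx)(Σy)/n = 425.6 − 314.4 = 111.2
b = Sxy/Sxx = 111.2/38.8 = 2.865979
a = ȳ − b·x̄ = 13.1 − 2.865979·4.8 = -0.656701

-0.657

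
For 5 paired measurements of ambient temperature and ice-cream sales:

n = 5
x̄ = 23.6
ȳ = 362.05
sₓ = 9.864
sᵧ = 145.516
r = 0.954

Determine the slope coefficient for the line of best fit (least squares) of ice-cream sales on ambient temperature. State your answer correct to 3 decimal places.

14.074

b = r · sᵧ/sₓ = 0.954 · 145.516/9.864 = 14.073628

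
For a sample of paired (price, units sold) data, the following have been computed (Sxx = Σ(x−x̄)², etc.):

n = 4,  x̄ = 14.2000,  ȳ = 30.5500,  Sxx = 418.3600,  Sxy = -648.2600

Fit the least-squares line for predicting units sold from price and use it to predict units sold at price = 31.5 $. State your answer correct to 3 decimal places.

b = Sxy/Sxx = -648.26/418.36 = -1.549527
a = ȳ − b·x̄ = 30.55 − (-1.549527)·14.2 = 52.553279
ŷ(31.5) = a + b·31.5 = 52.553279 + (-1.549527)·31.5 = 3.743188

3.743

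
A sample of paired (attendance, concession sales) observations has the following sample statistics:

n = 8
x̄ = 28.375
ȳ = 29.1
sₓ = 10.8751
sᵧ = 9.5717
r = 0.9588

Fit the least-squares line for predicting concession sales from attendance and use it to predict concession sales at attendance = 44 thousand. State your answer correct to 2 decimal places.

42.29

b = r · sᵧ/sₓ = 0.9588 · 9.5717/10.8751 = 0.843886
a = ȳ − b·x̄ = 29.1 − 0.843886·28.375 = 5.154731
ŷ(44) = a + b·44 = 5.154731 + 0.843886·44 = 42.285721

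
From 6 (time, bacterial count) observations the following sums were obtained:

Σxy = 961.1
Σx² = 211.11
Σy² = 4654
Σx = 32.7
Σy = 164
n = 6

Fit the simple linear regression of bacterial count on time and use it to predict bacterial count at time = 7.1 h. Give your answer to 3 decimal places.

Sxx = Σx² − (Σx)²/n = 211.11 − 178.215 = 32.895
Sxy = Σxy − (Σx)(Σy)/n = 961.1 − 893.8 = 67.3
b = Sxy/Sxx = 67.3/32.895 = 2.045904
a = ȳ − b·x̄ = 27.333333 − 2.045904·5.45 = 16.183159
ŷ(7.1) = a + b·7.1 = 16.183159 + 2.045904·7.1 = 30.709074

30.709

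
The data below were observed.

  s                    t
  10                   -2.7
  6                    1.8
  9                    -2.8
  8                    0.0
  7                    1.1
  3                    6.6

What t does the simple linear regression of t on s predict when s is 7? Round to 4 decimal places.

n = 6, Σx = 43, Σy = 4, Σxy = -13.9, Σx² = 339
Sxx = Σx² − (Σx)²/n = 339 − 308.166667 = 30.833333
Sxy = Σxy − (Σx)(Σy)/n = -13.9 − 28.666667 = -42.566667
b = Sxy/Sxx = -42.566667/30.833333 = -1.380541
a = ȳ − b·x̄ = 0.666667 − (-1.380541)·7.166667 = 10.560541
ŷ(7) = a + b·7 = 10.560541 + (-1.380541)·7 = 0.896757

0.8968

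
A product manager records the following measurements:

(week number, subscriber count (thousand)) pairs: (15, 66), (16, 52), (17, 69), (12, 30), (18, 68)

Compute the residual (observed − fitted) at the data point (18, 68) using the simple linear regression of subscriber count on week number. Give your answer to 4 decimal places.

n = 5, Σx = 78, Σy = 285, Σxy = 4579, Σx² = 1238
Sxx = Σx² − (Σx)²/n = 1238 − 1216.8 = 21.2
Sxy = Σxy − (Σx)(Σy)/n = 4579 − 4446 = 133
b = Sxy/Sxx = 133/21.2 = 6.273585
a = ȳ − b·x̄ = 57 − 6.273585·15.6 = -40.867925
ŷ(18) = -40.867925 + 6.273585·18 = 72.056604
residual = y − ŷ = 68 − 72.056604 = -4.056604

-4.0566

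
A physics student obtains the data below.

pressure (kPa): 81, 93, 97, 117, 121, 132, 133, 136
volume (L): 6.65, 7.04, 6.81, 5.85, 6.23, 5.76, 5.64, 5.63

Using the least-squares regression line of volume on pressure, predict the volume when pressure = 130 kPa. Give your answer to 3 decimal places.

5.802

n = 8, Σx = 910, Σy = 49.61, Σxy = 5568.34, Σx² = 106558
Sxx = Σx² − (Σx)²/n = 106558 − 103512.5 = 3045.5
Sxy = Σxy − (Σx)(Σy)/n = 5568.34 − 5643.1375 = -74.7975
b = Sxy/Sxx = -74.7975/3045.5 = -0.024560
a = ȳ − b·x̄ = 6.20125 − (-0.024560)·113.75 = 8.994951
ŷ(130) = a + b·130 = 8.994951 + (-0.024560)·130 = 5.802150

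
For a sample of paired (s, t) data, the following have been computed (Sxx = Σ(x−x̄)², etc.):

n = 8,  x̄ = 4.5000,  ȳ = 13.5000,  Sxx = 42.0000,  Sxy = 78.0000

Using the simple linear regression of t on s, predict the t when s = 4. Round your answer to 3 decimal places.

b = Sxy/Sxx = 78/42 = 1.857143
a = ȳ − b·x̄ = 13.5 − 1.857143·4.5 = 5.142857
ŷ(4) = a + b·4 = 5.142857 + 1.857143·4 = 12.571429

12.571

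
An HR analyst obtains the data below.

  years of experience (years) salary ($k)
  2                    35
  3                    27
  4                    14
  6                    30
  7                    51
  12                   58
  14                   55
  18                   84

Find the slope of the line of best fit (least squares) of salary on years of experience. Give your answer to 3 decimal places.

3.433

n = 8, Σx = 66, Σy = 354, Σxy = 3722, Σx² = 778
Sxx = Σx² − (Σx)²/n = 778 − 544.5 = 233.5
Sxy = Σxy − (Σx)(Σy)/n = 3722 − 2920.5 = 801.5
b = Sxy/Sxx = 801.5/233.5 = 3.432548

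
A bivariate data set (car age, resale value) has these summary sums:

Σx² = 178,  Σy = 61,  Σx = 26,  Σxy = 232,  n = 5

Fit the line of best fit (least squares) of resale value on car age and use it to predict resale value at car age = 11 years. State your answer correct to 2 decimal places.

0.65

Sxx = Σx² − (Σx)²/n = 178 − 135.2 = 42.8
Sxy = Σxy − (Σx)(Σy)/n = 232 − 317.2 = -85.2
b = Sxy/Sxx = -85.2/42.8 = -1.990654
a = ȳ − b·x̄ = 12.2 − (-1.990654)·5.2 = 22.551402
ŷ(11) = a + b·11 = 22.551402 + (-1.990654)·11 = 0.654206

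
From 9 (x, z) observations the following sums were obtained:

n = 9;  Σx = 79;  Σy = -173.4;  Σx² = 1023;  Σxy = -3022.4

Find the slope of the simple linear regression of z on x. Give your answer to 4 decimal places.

-4.5526

Sxx = Σx² − (Σx)²/n = 1023 − 693.444444 = 329.555556
Sxy = Σxy − (Σx)(Σy)/n = -3022.4 − (-1522.066667) = -1500.333333
b = Sxy/Sxx = -1500.333333/329.555556 = -4.552596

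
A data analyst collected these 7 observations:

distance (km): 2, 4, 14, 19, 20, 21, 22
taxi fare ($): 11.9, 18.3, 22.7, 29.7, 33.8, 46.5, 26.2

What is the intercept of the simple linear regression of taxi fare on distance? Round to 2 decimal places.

n = 7, Σx = 102, Σy = 189.1, Σxy = 3208, Σx² = 1902
Sxx = Σx² − (Σx)²/n = 1902 − 1486.285714 = 415.714286
Sxy = Σxy − (Σx)(Σy)/n = 3208 − 2755.457143 = 452.542857
b = Sxy/Sxx = 452.542857/415.714286 = 1.088591
a = ȳ − b·x̄ = 27.014286 − 1.088591·14.571429 = 11.151959

11.15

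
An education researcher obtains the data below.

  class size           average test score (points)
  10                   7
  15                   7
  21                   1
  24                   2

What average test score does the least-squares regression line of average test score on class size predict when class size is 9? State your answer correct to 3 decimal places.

n = 4, Σx = 70, Σy = 17, Σxy = 244, Σx² = 1342
Sxx = Σx² − (Σx)²/n = 1342 − 1225 = 117
Sxy = Σxy − (Σx)(Σy)/n = 244 − 297.5 = -53.5
b = Sxy/Sxx = -53.5/117 = -0.457265
a = ȳ − b·x̄ = 4.25 − (-0.457265)·17.5 = 12.252137
ŷ(9) = a + b·9 = 12.252137 + (-0.457265)·9 = 8.136752

8.137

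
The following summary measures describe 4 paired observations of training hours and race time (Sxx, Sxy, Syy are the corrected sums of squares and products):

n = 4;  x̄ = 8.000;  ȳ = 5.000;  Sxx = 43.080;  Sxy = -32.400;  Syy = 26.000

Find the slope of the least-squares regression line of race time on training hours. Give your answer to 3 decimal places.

b = Sxy/Sxx = -32.4/43.08 = -0.752089

-0.752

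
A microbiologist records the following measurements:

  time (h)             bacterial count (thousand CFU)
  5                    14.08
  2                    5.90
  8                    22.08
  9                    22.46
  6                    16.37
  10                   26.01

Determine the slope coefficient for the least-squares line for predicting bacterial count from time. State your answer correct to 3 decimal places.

2.461

n = 6, Σx = 40, Σy = 106.9, Σxy = 819.3, Σx² = 310
Sxx = Σx² − (Σx)²/n = 310 − 266.666667 = 43.333333
Sxy = Σxy − (Σx)(Σy)/n = 819.3 − 712.666667 = 106.633333
b = Sxy/Sxx = 106.633333/43.333333 = 2.460769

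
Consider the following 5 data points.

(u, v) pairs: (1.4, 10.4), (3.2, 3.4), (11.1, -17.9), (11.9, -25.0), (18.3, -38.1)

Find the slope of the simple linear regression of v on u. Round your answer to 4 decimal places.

n = 5, Σx = 45.9, Σy = -67.2, Σxy = -1167.98, Σx² = 611.91
Sxx = Σx² − (Σx)²/n = 611.91 − 421.362 = 190.548
Sxy = Σxy − (Σx)(Σy)/n = -1167.98 − (-616.896) = -551.084
b = Sxy/Sxx = -551.084/190.548 = -2.892101

-2.8921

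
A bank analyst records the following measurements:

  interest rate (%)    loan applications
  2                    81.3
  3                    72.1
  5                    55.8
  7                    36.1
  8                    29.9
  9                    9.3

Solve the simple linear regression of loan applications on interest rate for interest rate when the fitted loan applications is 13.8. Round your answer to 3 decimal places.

n = 6, Σx = 34, Σy = 284.5, Σxy = 1233.5, Σx² = 232
Sxx = Σx² − (Σx)²/n = 232 − 192.666667 = 39.333333
Sxy = Σxy − (Σx)(Σy)/n = 1233.5 − 1612.166667 = -378.666667
b = Sxy/Sxx = -378.666667/39.333333 = -9.627119
a = ȳ − b·x̄ = 47.416667 − (-9.627119)·5.666667 = 101.970339
Set a + b·x = 13.8: x = (13.8 − 101.970339) / (-9.627119) = 9.158539

9.159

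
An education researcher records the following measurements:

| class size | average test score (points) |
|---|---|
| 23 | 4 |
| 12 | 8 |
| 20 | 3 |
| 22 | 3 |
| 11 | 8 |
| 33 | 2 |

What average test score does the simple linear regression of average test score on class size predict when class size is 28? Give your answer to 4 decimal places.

2.3498

n = 6, Σx = 121, Σy = 28, Σxy = 468, Σx² = 2767
Sxx = Σx² − (Σx)²/n = 2767 − 2440.166667 = 326.833333
Sxy = Σxy − (Σx)(Σy)/n = 468 − 564.666667 = -96.666667
b = Sxy/Sxx = -96.666667/326.833333 = -0.295767
a = ȳ − b·x̄ = 4.666667 − (-0.295767)·20.166667 = 10.631311
ŷ(28) = a + b·28 = 10.631311 + (-0.295767)·28 = 2.349822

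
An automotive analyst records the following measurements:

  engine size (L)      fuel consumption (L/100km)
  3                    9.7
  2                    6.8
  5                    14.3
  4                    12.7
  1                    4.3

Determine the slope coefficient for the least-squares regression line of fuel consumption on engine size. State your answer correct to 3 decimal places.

2.590

n = 5, Σx = 15, Σy = 47.8, Σxy = 169.3, Σx² = 55
Sxx = Σx² − (Σx)²/n = 55 − 45 = 10
Sxy = Σxy − (Σx)(Σy)/n = 169.3 − 143.4 = 25.9
b = Sxy/Sxx = 25.9/10 = 2.59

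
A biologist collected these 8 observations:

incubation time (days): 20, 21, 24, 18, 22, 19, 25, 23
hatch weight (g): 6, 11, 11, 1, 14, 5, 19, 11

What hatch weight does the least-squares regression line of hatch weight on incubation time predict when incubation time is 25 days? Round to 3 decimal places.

17.000

n = 8, Σx = 172, Σy = 78, Σxy = 1764, Σx² = 3740
Sxx = Σx² − (Σx)²/n = 3740 − 3698 = 42
Sxy = Σxy − (Σx)(Σy)/n = 1764 − 1677 = 87
b = Sxy/Sxx = 87/42 = 2.071429
a = ȳ − b·x̄ = 9.75 − 2.071429·21.5 = -34.785714
ŷ(25) = a + b·25 = -34.785714 + 2.071429·25 = 17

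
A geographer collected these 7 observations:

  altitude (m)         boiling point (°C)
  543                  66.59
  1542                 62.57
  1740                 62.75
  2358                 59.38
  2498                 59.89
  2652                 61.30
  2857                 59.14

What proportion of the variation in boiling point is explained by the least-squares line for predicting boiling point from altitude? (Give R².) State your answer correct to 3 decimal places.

0.887

n = 7, Σx = 14190, Σy = 431.62, Σxy = 862980.15, Σx² = 32695934, Σy² = 26654.8216
Sxx = Σx² − (Σx)²/n = 32695934 − 28765157.142857 = 3930776.857143
Sxy = Σxy − (Σx)(Σy)/n = 862980.15 − 874955.4 = -11975.25
Syy = Σy² − (Σy)²/n = 26654.8216 − 26613.6892 = 41.1324
R² = Sxy²/(Sxx·Syy) = (-11975.25)²/(3930776.857143·41.1324) = 0.886966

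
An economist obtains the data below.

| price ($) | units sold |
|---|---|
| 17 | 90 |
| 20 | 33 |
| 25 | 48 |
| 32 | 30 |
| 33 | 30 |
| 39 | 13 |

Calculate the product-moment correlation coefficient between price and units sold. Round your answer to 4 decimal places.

-0.8058

n = 6, Σx = 166, Σy = 244, Σxy = 5847, Σx² = 4948, Σy² = 13462
Sxx = Σx² − (Σx)²/n = 4948 − 4592.666667 = 355.333333
Sxy = Σxy − (Σx)(Σy)/n = 5847 − 6750.666667 = -903.666667
Syy = Σy² − (Σy)²/n = 13462 − 9922.666667 = 3539.333333
r = Sxy/√(Sxx·Syy) = -903.666667/√(1257643.111111) = -903.666667/1121.446883 = -0.805804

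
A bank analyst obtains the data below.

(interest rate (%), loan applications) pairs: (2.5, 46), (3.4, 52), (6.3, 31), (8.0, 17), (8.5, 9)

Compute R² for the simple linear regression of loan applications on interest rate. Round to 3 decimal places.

0.925

n = 5, Σx = 28.7, Σy = 155, Σxy = 699.6, Σx² = 193.75, Σy² = 6151
Sxx = Σx² − (Σx)²/n = 193.75 − 164.738 = 29.012
Sxy = Σxy − (Σx)(Σy)/n = 699.6 − 889.7 = -190.1
Syy = Σy² − (Σy)²/n = 6151 − 4805 = 1346
R² = Sxy²/(Sxx·Syy) = (-190.1)²/(29.012·1346) = 0.925426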